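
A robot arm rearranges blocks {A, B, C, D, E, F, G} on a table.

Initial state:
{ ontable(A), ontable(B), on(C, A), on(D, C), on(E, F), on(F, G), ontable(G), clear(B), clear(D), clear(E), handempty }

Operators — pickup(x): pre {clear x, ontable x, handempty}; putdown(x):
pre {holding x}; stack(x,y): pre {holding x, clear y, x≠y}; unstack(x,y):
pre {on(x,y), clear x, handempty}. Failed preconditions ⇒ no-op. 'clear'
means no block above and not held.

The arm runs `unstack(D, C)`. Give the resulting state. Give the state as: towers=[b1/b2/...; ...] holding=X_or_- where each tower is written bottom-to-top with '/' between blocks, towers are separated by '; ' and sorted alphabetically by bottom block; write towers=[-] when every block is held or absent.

towers=[A/C; B; G/F/E] holding=D

before: towers=[A/C/D; B; G/F/E] holding=-
pre[unstack(D, C)]: on(D,C) yes, clear(D) yes, handempty yes
all met → apply unstack(D, C)
after:  towers=[A/C; B; G/F/E] holding=D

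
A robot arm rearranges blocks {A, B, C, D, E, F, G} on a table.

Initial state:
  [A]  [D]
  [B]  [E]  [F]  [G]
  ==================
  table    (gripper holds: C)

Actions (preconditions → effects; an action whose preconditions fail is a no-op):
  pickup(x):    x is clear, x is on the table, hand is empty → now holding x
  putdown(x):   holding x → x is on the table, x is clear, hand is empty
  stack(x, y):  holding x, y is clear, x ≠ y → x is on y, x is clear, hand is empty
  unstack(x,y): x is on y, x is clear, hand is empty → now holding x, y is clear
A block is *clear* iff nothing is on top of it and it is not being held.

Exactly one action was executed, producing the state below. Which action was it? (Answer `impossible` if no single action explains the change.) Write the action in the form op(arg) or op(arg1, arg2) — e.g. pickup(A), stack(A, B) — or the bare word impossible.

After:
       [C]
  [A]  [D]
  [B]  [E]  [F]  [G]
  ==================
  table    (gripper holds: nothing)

stack(C, D)

target: towers=[B/A; E/D/C; F; G] holding=-
        putdown(C) → towers=[B/A; C; E/D; F; G] holding=-
       stack(C, F) → towers=[B/A; E/D; F/C; G] holding=-
       stack(C, G) → towers=[B/A; E/D; F; G/C] holding=-
       stack(C, D) → towers=[B/A; E/D/C; F; G] holding=-  ← match
       stack(C, A) → towers=[B/A/C; E/D; F; G] holding=-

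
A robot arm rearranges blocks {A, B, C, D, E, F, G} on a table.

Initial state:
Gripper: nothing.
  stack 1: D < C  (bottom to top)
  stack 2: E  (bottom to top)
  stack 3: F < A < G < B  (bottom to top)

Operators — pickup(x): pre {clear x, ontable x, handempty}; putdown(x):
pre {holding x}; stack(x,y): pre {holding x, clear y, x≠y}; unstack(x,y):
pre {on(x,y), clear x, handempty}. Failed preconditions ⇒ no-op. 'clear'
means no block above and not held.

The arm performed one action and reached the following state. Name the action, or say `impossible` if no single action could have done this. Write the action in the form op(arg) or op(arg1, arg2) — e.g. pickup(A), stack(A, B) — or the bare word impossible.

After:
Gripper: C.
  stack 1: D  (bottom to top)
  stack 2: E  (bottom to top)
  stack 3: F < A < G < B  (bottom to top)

target: towers=[D; E; F/A/G/B] holding=C
     unstack(B, G) → towers=[D/C; E; F/A/G] holding=B
         pickup(E) → towers=[D/C; F/A/G/B] holding=E
     unstack(C, D) → towers=[D; E; F/A/G/B] holding=C  ← match

unstack(C, D)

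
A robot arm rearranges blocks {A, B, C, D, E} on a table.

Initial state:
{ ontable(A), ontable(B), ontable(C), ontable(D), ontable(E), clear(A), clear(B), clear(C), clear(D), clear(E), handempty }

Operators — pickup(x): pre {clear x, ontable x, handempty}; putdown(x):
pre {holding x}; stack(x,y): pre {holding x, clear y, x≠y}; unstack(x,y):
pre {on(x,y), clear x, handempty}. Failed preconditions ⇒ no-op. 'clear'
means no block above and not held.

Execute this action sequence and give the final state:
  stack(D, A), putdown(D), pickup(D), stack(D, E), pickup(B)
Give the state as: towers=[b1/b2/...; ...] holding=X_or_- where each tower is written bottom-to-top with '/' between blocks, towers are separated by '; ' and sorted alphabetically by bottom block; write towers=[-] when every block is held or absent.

step 1 (stack(D, A)) [no-op]: towers=[A; B; C; D; E] holding=-
step 2 (putdown(D)) [no-op]: towers=[A; B; C; D; E] holding=-
step 3 (pickup(D)): towers=[A; B; C; E] holding=D
step 4 (stack(D, E)): towers=[A; B; C; E/D] holding=-
step 5 (pickup(B)): towers=[A; C; E/D] holding=B

towers=[A; C; E/D] holding=B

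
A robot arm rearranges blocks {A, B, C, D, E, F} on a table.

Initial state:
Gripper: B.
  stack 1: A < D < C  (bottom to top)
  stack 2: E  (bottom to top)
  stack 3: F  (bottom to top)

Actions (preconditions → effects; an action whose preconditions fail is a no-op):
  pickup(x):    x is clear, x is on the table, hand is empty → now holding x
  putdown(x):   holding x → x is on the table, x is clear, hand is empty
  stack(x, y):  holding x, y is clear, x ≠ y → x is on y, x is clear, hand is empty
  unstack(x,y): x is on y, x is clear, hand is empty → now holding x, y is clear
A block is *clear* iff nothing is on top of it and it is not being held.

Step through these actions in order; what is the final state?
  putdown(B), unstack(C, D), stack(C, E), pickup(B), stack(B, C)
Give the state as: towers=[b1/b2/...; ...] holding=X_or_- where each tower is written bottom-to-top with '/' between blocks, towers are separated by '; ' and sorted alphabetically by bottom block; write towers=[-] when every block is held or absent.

towers=[A/D; E/C/B; F] holding=-

step 1 (putdown(B)): towers=[A/D/C; B; E; F] holding=-
step 2 (unstack(C, D)): towers=[A/D; B; E; F] holding=C
step 3 (stack(C, E)): towers=[A/D; B; E/C; F] holding=-
step 4 (pickup(B)): towers=[A/D; E/C; F] holding=B
step 5 (stack(B, C)): towers=[A/D; E/C/B; F] holding=-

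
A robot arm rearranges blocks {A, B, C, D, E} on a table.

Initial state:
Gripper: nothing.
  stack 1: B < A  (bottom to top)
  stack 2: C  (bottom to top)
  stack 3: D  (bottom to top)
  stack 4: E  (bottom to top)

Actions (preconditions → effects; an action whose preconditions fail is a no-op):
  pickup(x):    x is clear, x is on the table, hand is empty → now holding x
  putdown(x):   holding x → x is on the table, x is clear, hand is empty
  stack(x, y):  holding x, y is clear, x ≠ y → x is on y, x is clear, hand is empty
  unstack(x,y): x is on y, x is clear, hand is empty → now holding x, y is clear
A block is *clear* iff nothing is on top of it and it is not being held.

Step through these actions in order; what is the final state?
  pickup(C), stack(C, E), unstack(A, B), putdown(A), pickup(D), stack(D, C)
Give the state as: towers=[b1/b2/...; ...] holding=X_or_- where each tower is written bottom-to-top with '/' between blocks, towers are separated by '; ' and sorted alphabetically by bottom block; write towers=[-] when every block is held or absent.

step 1 (pickup(C)): towers=[B/A; D; E] holding=C
step 2 (stack(C, E)): towers=[B/A; D; E/C] holding=-
step 3 (unstack(A, B)): towers=[B; D; E/C] holding=A
step 4 (putdown(A)): towers=[A; B; D; E/C] holding=-
step 5 (pickup(D)): towers=[A; B; E/C] holding=D
step 6 (stack(D, C)): towers=[A; B; E/C/D] holding=-

towers=[A; B; E/C/D] holding=-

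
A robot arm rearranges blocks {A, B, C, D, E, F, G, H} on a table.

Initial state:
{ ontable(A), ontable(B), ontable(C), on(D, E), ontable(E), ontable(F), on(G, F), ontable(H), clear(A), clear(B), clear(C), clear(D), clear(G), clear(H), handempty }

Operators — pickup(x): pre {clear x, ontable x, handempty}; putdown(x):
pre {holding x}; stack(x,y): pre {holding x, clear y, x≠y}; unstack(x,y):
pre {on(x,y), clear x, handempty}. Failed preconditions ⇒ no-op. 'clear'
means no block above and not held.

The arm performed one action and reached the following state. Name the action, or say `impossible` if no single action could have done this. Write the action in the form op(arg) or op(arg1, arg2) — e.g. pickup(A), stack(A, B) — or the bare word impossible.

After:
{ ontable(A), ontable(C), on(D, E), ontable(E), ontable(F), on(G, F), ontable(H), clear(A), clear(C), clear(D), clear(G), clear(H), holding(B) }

target: towers=[A; C; E/D; F/G; H] holding=B
     unstack(G, F) → towers=[A; B; C; E/D; F; H] holding=G
         pickup(A) → towers=[B; C; E/D; F/G; H] holding=A
         pickup(H) → towers=[A; B; C; E/D; F/G] holding=H
         pickup(B) → towers=[A; C; E/D; F/G; H] holding=B  ← match
     unstack(D, E) → towers=[A; B; C; E; F/G; H] holding=D
         pickup(C) → towers=[A; B; E/D; F/G; H] holding=C

pickup(B)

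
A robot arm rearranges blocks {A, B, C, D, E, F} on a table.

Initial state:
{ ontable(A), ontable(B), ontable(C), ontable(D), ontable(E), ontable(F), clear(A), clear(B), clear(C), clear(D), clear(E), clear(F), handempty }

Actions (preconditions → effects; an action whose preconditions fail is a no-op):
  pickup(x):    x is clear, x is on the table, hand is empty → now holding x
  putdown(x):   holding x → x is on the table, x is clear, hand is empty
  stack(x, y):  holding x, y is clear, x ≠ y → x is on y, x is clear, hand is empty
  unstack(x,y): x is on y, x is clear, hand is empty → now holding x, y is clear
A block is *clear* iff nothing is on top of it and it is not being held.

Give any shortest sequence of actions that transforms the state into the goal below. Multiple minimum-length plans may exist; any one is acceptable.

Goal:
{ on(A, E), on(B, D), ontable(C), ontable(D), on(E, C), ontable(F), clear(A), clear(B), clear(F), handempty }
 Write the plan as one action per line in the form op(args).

pickup(B)
stack(B, D)
pickup(E)
stack(E, C)
pickup(A)
stack(A, E)

step 1 (pickup(B)): towers=[A; C; D; E; F] holding=B
step 2 (stack(B, D)): towers=[A; C; D/B; E; F] holding=-
step 3 (pickup(E)): towers=[A; C; D/B; F] holding=E
step 4 (stack(E, C)): towers=[A; C/E; D/B; F] holding=-
step 5 (pickup(A)): towers=[C/E; D/B; F] holding=A
step 6 (stack(A, E)): towers=[C/E/A; D/B; F] holding=-
goal check: towers=[C/E/A; D/B; F] holding=- — reached (length 6, optimal by BFS)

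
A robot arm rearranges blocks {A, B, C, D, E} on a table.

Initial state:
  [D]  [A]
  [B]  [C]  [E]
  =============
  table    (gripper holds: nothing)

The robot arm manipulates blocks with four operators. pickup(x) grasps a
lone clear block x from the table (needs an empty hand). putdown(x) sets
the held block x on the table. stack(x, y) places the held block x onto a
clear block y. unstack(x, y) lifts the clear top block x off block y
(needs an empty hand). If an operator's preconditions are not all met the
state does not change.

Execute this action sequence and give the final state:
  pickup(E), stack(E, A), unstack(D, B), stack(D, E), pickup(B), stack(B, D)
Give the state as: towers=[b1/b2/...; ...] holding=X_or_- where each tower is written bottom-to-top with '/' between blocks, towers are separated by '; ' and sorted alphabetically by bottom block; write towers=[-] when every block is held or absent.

step 1 (pickup(E)): towers=[B/D; C/A] holding=E
step 2 (stack(E, A)): towers=[B/D; C/A/E] holding=-
step 3 (unstack(D, B)): towers=[B; C/A/E] holding=D
step 4 (stack(D, E)): towers=[B; C/A/E/D] holding=-
step 5 (pickup(B)): towers=[C/A/E/D] holding=B
step 6 (stack(B, D)): towers=[C/A/E/D/B] holding=-

towers=[C/A/E/D/B] holding=-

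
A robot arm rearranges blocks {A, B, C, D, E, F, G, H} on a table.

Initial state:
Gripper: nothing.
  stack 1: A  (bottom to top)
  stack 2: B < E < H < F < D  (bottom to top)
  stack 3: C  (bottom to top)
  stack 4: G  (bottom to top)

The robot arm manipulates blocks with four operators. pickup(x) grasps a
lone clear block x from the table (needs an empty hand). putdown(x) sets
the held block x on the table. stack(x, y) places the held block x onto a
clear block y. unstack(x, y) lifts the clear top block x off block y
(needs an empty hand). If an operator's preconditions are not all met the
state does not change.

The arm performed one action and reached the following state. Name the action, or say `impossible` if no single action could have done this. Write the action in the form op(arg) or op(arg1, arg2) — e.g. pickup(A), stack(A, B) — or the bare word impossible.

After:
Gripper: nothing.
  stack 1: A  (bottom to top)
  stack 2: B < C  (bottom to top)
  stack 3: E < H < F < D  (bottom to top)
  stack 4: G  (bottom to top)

target: towers=[A; B/C; E/H/F/D; G] holding=-
         pickup(G) → towers=[A; B/E/H/F/D; C] holding=G
         pickup(A) → towers=[B/E/H/F/D; C; G] holding=A
     unstack(D, F) → towers=[A; B/E/H/F; C; G] holding=D
         pickup(C) → towers=[A; B/E/H/F/D; G] holding=C
none of the 4 applicable actions match → impossible

impossible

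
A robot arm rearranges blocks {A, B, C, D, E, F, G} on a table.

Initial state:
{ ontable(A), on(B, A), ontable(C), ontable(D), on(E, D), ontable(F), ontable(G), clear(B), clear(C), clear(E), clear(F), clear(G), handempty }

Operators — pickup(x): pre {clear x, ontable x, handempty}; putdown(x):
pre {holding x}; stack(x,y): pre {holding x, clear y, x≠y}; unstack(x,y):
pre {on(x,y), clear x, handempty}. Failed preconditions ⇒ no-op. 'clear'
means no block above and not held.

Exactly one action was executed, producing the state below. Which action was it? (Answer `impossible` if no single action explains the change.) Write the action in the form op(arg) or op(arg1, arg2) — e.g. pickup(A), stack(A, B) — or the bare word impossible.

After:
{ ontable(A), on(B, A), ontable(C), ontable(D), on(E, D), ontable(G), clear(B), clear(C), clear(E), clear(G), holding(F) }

target: towers=[A/B; C; D/E; G] holding=F
     unstack(B, A) → towers=[A; C; D/E; F; G] holding=B
         pickup(F) → towers=[A/B; C; D/E; G] holding=F  ← match
         pickup(G) → towers=[A/B; C; D/E; F] holding=G
     unstack(E, D) → towers=[A/B; C; D; F; G] holding=E
         pickup(C) → towers=[A/B; D/E; F; G] holding=C

pickup(F)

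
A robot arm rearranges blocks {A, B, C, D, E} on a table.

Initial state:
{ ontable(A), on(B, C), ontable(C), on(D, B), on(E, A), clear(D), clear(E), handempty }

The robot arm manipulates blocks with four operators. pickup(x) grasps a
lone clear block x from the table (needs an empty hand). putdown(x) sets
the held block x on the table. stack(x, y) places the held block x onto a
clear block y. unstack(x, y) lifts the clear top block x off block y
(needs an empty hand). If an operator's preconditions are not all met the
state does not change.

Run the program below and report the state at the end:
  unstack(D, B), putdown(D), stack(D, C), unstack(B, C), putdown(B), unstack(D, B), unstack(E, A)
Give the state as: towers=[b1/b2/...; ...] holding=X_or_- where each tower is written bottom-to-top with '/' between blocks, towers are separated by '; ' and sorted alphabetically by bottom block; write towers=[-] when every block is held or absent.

towers=[A; B; C; D] holding=E

step 1 (unstack(D, B)): towers=[A/E; C/B] holding=D
step 2 (putdown(D)): towers=[A/E; C/B; D] holding=-
step 3 (stack(D, C)) [no-op]: towers=[A/E; C/B; D] holding=-
step 4 (unstack(B, C)): towers=[A/E; C; D] holding=B
step 5 (putdown(B)): towers=[A/E; B; C; D] holding=-
step 6 (unstack(D, B)) [no-op]: towers=[A/E; B; C; D] holding=-
step 7 (unstack(E, A)): towers=[A; B; C; D] holding=E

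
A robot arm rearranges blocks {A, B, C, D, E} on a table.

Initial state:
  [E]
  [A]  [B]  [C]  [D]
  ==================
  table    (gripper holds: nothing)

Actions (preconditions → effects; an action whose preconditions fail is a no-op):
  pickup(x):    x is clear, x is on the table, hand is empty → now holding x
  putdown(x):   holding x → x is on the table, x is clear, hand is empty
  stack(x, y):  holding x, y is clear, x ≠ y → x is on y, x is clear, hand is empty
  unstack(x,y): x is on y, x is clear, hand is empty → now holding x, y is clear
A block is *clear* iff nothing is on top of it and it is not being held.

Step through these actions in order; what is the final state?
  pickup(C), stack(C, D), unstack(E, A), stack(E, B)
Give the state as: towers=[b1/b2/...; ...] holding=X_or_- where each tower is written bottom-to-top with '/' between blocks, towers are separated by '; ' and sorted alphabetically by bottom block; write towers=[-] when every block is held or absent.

step 1 (pickup(C)): towers=[A/E; B; D] holding=C
step 2 (stack(C, D)): towers=[A/E; B; D/C] holding=-
step 3 (unstack(E, A)): towers=[A; B; D/C] holding=E
step 4 (stack(E, B)): towers=[A; B/E; D/C] holding=-

towers=[A; B/E; D/C] holding=-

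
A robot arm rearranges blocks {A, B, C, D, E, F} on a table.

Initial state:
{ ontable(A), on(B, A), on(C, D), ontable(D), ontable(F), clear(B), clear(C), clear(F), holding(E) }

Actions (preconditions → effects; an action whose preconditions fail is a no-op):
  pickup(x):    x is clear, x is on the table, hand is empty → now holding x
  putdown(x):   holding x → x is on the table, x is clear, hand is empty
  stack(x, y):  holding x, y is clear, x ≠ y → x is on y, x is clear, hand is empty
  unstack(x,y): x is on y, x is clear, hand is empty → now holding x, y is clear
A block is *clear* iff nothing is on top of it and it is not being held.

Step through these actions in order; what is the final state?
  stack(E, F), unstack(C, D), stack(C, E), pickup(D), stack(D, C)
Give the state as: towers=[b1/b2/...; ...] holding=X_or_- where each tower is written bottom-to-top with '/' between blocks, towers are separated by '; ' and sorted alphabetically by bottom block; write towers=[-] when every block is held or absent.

towers=[A/B; F/E/C/D] holding=-

step 1 (stack(E, F)): towers=[A/B; D/C; F/E] holding=-
step 2 (unstack(C, D)): towers=[A/B; D; F/E] holding=C
step 3 (stack(C, E)): towers=[A/B; D; F/E/C] holding=-
step 4 (pickup(D)): towers=[A/B; F/E/C] holding=D
step 5 (stack(D, C)): towers=[A/B; F/E/C/D] holding=-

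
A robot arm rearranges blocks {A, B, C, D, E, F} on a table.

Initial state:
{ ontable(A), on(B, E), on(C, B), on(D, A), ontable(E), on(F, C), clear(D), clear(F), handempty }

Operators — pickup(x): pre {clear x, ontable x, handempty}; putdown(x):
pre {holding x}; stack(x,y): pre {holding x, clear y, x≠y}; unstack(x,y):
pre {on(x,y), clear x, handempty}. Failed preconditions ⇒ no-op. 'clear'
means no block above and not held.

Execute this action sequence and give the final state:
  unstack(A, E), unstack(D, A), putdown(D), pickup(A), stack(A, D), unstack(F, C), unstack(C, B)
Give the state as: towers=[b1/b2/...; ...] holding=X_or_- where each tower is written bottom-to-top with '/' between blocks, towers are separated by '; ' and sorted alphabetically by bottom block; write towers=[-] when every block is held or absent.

step 1 (unstack(A, E)) [no-op]: towers=[A/D; E/B/C/F] holding=-
step 2 (unstack(D, A)): towers=[A; E/B/C/F] holding=D
step 3 (putdown(D)): towers=[A; D; E/B/C/F] holding=-
step 4 (pickup(A)): towers=[D; E/B/C/F] holding=A
step 5 (stack(A, D)): towers=[D/A; E/B/C/F] holding=-
step 6 (unstack(F, C)): towers=[D/A; E/B/C] holding=F
step 7 (unstack(C, B)) [no-op]: towers=[D/A; E/B/C] holding=F

towers=[D/A; E/B/C] holding=F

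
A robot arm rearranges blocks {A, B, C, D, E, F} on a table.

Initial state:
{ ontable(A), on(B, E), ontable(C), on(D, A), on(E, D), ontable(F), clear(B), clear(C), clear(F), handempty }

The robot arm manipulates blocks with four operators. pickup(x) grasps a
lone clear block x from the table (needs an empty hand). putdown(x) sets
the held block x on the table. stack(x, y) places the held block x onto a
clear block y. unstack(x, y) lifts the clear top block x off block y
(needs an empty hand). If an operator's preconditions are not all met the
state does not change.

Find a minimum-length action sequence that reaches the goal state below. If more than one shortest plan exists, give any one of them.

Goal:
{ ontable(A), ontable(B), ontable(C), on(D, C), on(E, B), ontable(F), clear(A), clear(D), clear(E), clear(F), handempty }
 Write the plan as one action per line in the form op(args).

step 1 (unstack(B, E)): towers=[A/D/E; C; F] holding=B
step 2 (putdown(B)): towers=[A/D/E; B; C; F] holding=-
step 3 (unstack(E, D)): towers=[A/D; B; C; F] holding=E
step 4 (stack(E, B)): towers=[A/D; B/E; C; F] holding=-
step 5 (unstack(D, A)): towers=[A; B/E; C; F] holding=D
step 6 (stack(D, C)): towers=[A; B/E; C/D; F] holding=-
goal check: towers=[A; B/E; C/D; F] holding=- — reached (length 6, optimal by BFS)

unstack(B, E)
putdown(B)
unstack(E, D)
stack(E, B)
unstack(D, A)
stack(D, C)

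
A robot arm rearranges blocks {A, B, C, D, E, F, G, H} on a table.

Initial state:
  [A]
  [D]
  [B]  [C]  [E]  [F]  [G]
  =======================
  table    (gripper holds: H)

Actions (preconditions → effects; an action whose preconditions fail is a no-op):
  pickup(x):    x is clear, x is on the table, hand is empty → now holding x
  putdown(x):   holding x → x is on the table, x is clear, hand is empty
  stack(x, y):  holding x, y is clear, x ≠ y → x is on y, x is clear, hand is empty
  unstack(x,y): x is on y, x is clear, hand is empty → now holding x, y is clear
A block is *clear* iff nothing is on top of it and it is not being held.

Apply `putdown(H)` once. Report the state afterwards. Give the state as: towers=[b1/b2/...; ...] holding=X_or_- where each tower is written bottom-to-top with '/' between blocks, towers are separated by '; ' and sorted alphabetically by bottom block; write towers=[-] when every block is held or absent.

towers=[B/D/A; C; E; F; G; H] holding=-

before: towers=[B/D/A; C; E; F; G] holding=H
pre[putdown(H)]: holding(H) ok
all met → apply putdown(H)
after:  towers=[B/D/A; C; E; F; G; H] holding=-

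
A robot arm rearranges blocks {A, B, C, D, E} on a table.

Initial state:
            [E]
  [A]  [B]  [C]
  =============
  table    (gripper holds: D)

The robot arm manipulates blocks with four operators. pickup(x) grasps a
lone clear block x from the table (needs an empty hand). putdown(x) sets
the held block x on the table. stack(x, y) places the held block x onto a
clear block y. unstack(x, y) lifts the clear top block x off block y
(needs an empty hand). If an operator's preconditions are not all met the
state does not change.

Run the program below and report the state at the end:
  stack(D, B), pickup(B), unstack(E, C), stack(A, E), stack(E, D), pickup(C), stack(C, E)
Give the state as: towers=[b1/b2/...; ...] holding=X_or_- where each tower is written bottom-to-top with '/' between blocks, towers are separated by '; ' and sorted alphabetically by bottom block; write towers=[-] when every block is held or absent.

towers=[A; B/D/E/C] holding=-

step 1 (stack(D, B)): towers=[A; B/D; C/E] holding=-
step 2 (pickup(B)) [no-op]: towers=[A; B/D; C/E] holding=-
step 3 (unstack(E, C)): towers=[A; B/D; C] holding=E
step 4 (stack(A, E)) [no-op]: towers=[A; B/D; C] holding=E
step 5 (stack(E, D)): towers=[A; B/D/E; C] holding=-
step 6 (pickup(C)): towers=[A; B/D/E] holding=C
step 7 (stack(C, E)): towers=[A; B/D/E/C] holding=-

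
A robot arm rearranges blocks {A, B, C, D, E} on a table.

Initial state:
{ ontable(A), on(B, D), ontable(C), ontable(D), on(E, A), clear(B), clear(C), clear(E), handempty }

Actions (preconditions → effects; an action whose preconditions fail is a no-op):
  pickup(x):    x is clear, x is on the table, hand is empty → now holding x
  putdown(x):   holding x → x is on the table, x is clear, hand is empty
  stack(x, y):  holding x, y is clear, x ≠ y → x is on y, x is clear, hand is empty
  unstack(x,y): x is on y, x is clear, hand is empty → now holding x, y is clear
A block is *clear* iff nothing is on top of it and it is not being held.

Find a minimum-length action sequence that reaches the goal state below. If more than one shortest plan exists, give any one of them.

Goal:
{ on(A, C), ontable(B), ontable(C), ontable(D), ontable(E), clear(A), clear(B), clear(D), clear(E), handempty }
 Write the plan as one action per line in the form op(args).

unstack(B, D)
putdown(B)
unstack(E, A)
putdown(E)
pickup(A)
stack(A, C)

step 1 (unstack(B, D)): towers=[A/E; C; D] holding=B
step 2 (putdown(B)): towers=[A/E; B; C; D] holding=-
step 3 (unstack(E, A)): towers=[A; B; C; D] holding=E
step 4 (putdown(E)): towers=[A; B; C; D; E] holding=-
step 5 (pickup(A)): towers=[B; C; D; E] holding=A
step 6 (stack(A, C)): towers=[B; C/A; D; E] holding=-
goal check: towers=[B; C/A; D; E] holding=- — reached (length 6, optimal by BFS)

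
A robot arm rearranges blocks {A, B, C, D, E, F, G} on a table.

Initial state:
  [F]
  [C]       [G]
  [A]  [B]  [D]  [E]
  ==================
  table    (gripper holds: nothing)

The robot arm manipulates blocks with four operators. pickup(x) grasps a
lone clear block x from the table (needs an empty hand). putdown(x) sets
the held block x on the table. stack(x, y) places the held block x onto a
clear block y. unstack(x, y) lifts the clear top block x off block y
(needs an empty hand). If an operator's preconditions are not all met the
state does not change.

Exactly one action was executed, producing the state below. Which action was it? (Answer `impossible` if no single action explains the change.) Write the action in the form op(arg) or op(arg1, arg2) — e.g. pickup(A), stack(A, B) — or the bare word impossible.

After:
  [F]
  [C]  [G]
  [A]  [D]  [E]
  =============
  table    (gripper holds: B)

target: towers=[A/C/F; D/G; E] holding=B
         pickup(B) → towers=[A/C/F; D/G; E] holding=B  ← match
     unstack(F, C) → towers=[A/C; B; D/G; E] holding=F
     unstack(G, D) → towers=[A/C/F; B; D; E] holding=G
         pickup(E) → towers=[A/C/F; B; D/G] holding=E

pickup(B)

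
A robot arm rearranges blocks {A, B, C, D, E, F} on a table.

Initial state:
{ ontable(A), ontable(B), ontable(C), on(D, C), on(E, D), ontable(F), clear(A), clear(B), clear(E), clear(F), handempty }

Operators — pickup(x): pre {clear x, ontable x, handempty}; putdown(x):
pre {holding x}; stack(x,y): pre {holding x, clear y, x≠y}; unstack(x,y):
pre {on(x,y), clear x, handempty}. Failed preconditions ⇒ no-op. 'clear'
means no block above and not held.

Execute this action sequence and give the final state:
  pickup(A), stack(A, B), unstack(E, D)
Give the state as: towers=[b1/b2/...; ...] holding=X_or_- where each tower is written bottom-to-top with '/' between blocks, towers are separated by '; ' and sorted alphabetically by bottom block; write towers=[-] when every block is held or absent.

towers=[B/A; C/D; F] holding=E

step 1 (pickup(A)): towers=[B; C/D/E; F] holding=A
step 2 (stack(A, B)): towers=[B/A; C/D/E; F] holding=-
step 3 (unstack(E, D)): towers=[B/A; C/D; F] holding=E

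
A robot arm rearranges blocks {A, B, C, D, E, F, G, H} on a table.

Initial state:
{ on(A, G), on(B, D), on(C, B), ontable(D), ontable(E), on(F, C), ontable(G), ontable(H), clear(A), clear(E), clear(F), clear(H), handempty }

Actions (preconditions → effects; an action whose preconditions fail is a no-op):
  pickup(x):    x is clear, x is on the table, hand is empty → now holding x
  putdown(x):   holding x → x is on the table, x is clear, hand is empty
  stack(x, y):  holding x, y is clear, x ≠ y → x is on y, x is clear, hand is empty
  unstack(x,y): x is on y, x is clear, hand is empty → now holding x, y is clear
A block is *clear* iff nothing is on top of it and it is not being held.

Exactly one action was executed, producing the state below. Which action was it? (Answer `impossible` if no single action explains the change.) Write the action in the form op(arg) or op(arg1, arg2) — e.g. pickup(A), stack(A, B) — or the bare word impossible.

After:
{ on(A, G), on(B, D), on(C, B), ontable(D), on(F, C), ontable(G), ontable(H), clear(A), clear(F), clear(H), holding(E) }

target: towers=[D/B/C/F; G/A; H] holding=E
     unstack(A, G) → towers=[D/B/C/F; E; G; H] holding=A
         pickup(E) → towers=[D/B/C/F; G/A; H] holding=E  ← match
         pickup(H) → towers=[D/B/C/F; E; G/A] holding=H
     unstack(F, C) → towers=[D/B/C; E; G/A; H] holding=F

pickup(E)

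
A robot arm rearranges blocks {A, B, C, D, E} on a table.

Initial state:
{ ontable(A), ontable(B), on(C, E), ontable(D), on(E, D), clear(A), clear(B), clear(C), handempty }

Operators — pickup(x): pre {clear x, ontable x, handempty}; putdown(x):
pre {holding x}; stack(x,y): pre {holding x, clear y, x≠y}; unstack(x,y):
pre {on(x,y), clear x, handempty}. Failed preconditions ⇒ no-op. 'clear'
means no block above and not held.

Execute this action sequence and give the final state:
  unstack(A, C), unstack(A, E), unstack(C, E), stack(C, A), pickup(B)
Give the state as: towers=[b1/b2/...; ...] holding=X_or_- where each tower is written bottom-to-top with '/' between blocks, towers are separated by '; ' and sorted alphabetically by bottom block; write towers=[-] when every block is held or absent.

towers=[A/C; D/E] holding=B

step 1 (unstack(A, C)) [no-op]: towers=[A; B; D/E/C] holding=-
step 2 (unstack(A, E)) [no-op]: towers=[A; B; D/E/C] holding=-
step 3 (unstack(C, E)): towers=[A; B; D/E] holding=C
step 4 (stack(C, A)): towers=[A/C; B; D/E] holding=-
step 5 (pickup(B)): towers=[A/C; D/E] holding=B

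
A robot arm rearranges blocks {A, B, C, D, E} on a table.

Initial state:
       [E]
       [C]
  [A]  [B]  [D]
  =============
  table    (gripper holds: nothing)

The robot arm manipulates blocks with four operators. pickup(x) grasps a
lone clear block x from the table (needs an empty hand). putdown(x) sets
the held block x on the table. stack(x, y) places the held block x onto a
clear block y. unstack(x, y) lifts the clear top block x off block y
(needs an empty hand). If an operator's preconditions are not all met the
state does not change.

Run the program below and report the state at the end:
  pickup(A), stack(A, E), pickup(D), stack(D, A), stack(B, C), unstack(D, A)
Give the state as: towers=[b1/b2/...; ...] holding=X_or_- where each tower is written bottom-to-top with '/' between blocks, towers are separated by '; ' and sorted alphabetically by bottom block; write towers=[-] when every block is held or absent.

step 1 (pickup(A)): towers=[B/C/E; D] holding=A
step 2 (stack(A, E)): towers=[B/C/E/A; D] holding=-
step 3 (pickup(D)): towers=[B/C/E/A] holding=D
step 4 (stack(D, A)): towers=[B/C/E/A/D] holding=-
step 5 (stack(B, C)) [no-op]: towers=[B/C/E/A/D] holding=-
step 6 (unstack(D, A)): towers=[B/C/E/A] holding=D

towers=[B/C/E/A] holding=D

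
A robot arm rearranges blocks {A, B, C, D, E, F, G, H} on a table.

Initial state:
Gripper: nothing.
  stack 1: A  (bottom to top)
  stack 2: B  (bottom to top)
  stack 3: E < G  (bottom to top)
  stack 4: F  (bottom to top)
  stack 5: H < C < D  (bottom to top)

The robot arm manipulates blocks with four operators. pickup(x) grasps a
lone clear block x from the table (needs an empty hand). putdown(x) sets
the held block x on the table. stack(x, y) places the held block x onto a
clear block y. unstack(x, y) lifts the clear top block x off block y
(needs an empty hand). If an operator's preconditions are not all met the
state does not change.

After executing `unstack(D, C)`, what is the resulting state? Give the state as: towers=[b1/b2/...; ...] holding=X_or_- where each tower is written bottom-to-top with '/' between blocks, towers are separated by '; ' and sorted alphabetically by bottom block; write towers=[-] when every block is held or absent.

before: towers=[A; B; E/G; F; H/C/D] holding=-
pre[unstack(D, C)]: on(D,C) yes, clear(D) yes, handempty yes
all met → apply unstack(D, C)
after:  towers=[A; B; E/G; F; H/C] holding=D

towers=[A; B; E/G; F; H/C] holding=D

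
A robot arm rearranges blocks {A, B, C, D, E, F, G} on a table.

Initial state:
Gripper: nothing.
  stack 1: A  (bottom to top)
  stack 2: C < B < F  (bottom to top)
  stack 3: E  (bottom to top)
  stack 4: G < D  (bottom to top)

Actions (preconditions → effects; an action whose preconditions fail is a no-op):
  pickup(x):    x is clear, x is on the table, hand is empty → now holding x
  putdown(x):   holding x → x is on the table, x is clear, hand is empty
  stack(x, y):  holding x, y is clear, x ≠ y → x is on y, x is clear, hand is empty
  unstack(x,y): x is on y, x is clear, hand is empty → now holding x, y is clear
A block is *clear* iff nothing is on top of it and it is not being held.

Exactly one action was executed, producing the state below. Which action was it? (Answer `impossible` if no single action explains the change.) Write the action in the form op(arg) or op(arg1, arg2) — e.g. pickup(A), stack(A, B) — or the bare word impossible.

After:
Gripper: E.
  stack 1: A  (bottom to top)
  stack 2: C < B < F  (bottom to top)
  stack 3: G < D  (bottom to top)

pickup(E)

target: towers=[A; C/B/F; G/D] holding=E
     unstack(F, B) → towers=[A; C/B; E; G/D] holding=F
     unstack(D, G) → towers=[A; C/B/F; E; G] holding=D
         pickup(A) → towers=[C/B/F; E; G/D] holding=A
         pickup(E) → towers=[A; C/B/F; G/D] holding=E  ← match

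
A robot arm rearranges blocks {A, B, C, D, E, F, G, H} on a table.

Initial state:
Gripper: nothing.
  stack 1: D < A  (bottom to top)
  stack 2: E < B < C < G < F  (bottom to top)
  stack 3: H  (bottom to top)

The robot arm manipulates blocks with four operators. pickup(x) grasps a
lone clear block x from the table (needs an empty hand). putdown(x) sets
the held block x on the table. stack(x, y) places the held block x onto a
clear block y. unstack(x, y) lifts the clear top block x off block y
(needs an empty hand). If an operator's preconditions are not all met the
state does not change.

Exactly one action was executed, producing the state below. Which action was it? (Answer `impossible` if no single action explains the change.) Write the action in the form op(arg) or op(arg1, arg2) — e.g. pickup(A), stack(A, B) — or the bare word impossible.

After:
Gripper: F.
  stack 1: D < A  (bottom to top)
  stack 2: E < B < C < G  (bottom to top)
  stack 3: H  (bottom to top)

unstack(F, G)

target: towers=[D/A; E/B/C/G; H] holding=F
     unstack(A, D) → towers=[D; E/B/C/G/F; H] holding=A
         pickup(H) → towers=[D/A; E/B/C/G/F] holding=H
     unstack(F, G) → towers=[D/A; E/B/C/G; H] holding=F  ← match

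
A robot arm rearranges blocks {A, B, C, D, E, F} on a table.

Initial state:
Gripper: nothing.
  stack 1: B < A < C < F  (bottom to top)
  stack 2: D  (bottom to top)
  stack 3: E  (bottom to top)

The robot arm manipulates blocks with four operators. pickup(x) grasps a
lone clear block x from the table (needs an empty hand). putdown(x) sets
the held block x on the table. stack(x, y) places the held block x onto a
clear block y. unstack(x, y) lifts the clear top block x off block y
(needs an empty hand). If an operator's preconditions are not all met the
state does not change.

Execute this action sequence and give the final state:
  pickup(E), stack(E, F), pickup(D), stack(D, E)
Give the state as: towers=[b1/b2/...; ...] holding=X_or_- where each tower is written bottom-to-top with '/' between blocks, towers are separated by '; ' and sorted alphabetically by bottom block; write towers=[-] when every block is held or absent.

towers=[B/A/C/F/E/D] holding=-

step 1 (pickup(E)): towers=[B/A/C/F; D] holding=E
step 2 (stack(E, F)): towers=[B/A/C/F/E; D] holding=-
step 3 (pickup(D)): towers=[B/A/C/F/E] holding=D
step 4 (stack(D, E)): towers=[B/A/C/F/E/D] holding=-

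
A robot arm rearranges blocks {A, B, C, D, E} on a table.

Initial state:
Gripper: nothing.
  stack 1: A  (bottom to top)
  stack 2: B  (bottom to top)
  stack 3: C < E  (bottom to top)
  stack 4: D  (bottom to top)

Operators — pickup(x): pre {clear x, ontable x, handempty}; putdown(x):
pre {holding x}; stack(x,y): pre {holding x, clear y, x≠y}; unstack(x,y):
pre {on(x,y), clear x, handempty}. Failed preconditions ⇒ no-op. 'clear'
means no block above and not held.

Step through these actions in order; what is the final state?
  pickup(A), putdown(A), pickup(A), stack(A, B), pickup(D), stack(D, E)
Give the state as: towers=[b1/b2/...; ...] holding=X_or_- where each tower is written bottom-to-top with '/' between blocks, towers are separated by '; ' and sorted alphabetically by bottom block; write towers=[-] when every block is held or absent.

towers=[B/A; C/E/D] holding=-

step 1 (pickup(A)): towers=[B; C/E; D] holding=A
step 2 (putdown(A)): towers=[A; B; C/E; D] holding=-
step 3 (pickup(A)): towers=[B; C/E; D] holding=A
step 4 (stack(A, B)): towers=[B/A; C/E; D] holding=-
step 5 (pickup(D)): towers=[B/A; C/E] holding=D
step 6 (stack(D, E)): towers=[B/A; C/E/D] holding=-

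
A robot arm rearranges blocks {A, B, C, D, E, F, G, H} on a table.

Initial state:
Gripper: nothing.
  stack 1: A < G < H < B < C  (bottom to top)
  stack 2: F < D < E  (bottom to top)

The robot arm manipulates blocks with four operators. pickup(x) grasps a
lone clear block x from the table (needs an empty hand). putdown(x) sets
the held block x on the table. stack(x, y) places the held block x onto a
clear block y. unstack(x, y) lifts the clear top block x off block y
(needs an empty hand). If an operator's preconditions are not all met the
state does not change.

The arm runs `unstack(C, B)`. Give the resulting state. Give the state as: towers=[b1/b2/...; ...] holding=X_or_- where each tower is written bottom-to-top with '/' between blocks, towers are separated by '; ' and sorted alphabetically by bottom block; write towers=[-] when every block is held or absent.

before: towers=[A/G/H/B/C; F/D/E] holding=-
pre[unstack(C, B)]: on(C,B) yes, clear(C) yes, handempty yes
all met → apply unstack(C, B)
after:  towers=[A/G/H/B; F/D/E] holding=C

towers=[A/G/H/B; F/D/E] holding=C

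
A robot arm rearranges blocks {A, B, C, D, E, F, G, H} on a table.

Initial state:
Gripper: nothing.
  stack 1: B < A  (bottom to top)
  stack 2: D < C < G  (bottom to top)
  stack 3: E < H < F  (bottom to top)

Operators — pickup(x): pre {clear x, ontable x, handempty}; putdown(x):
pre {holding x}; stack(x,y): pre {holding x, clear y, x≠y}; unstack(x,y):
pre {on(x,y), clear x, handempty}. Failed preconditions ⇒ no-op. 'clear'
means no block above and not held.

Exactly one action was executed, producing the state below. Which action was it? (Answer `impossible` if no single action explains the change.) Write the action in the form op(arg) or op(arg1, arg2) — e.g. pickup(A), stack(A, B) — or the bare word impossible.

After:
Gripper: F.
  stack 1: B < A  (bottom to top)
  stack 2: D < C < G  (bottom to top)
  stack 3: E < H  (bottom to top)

unstack(F, H)

target: towers=[B/A; D/C/G; E/H] holding=F
     unstack(G, C) → towers=[B/A; D/C; E/H/F] holding=G
     unstack(A, B) → towers=[B; D/C/G; E/H/F] holding=A
     unstack(F, H) → towers=[B/A; D/C/G; E/H] holding=F  ← match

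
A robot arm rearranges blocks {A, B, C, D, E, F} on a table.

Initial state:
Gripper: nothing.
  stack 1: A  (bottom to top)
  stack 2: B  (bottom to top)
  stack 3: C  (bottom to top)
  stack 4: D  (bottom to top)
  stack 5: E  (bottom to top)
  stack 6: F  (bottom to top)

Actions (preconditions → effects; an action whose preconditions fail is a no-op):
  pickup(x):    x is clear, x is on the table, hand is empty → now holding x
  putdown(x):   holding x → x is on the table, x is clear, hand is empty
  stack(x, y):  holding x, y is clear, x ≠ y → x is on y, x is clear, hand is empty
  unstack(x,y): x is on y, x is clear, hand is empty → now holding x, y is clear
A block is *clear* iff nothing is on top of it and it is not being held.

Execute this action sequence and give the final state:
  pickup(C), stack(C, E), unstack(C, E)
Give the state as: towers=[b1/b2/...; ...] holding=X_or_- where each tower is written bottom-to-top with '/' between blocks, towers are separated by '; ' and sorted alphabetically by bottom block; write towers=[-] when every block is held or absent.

step 1 (pickup(C)): towers=[A; B; D; E; F] holding=C
step 2 (stack(C, E)): towers=[A; B; D; E/C; F] holding=-
step 3 (unstack(C, E)): towers=[A; B; D; E; F] holding=C

towers=[A; B; D; E; F] holding=C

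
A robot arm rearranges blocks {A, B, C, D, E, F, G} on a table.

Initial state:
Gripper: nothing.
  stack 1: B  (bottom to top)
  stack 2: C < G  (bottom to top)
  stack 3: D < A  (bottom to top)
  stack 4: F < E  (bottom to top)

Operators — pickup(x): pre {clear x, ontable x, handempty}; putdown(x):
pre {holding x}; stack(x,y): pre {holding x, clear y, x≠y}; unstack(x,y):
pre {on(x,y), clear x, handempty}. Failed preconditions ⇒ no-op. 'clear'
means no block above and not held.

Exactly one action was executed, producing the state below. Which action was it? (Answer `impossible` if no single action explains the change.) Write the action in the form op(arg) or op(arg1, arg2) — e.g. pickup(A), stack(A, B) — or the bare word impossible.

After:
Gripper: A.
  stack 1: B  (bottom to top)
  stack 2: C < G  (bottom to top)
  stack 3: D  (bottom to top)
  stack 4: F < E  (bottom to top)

unstack(A, D)

target: towers=[B; C/G; D; F/E] holding=A
         pickup(B) → towers=[C/G; D/A; F/E] holding=B
     unstack(G, C) → towers=[B; C; D/A; F/E] holding=G
     unstack(A, D) → towers=[B; C/G; D; F/E] holding=A  ← match
     unstack(E, F) → towers=[B; C/G; D/A; F] holding=E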